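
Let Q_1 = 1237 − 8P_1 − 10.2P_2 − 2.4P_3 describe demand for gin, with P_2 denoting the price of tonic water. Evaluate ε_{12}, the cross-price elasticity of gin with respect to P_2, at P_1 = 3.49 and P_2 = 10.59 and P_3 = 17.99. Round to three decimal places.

At P_1 = 3.49 and P_2 = 10.59 and P_3 = 17.99: Q_1 = 1057.886.
∂Q_1/∂P_2 = -10.2.
ε = (∂Q_1/∂P_2)(P_2/Q_1) = -10.2 × (10.59/1057.886) ≈ -0.102.
Since ε < 0, gin and tonic water are complements.

-0.102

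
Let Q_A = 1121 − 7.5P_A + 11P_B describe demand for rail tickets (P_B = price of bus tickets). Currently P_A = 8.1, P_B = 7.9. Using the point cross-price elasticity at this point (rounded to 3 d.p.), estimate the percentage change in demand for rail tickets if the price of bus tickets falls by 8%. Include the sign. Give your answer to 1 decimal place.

-0.6%

At P_A = 8.1, P_B = 7.9: Q_A = 1147.15.
∂Q_A/∂P_B = 11.
ε = (∂Q_A/∂P_B)(P_B/Q_A) = 11.0000 × 7.9/1147.15 ≈ 0.076.
%ΔQ_A ≈ ε × %ΔP_B = 0.076 × (-8%) = -0.6%.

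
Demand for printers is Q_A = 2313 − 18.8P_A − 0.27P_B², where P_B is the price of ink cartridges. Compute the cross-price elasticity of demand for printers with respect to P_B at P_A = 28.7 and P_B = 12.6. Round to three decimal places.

At P_A = 28.7 and P_B = 12.6: Q_A = 1730.575.
∂Q_A/∂P_B = -0.54P_B = -0.54(12.6) = -6.8040.
ε = (∂Q_A/∂P_B)(P_B/Q_A) = -6.8040 × (12.6/1730.575) ≈ -0.050.

-0.050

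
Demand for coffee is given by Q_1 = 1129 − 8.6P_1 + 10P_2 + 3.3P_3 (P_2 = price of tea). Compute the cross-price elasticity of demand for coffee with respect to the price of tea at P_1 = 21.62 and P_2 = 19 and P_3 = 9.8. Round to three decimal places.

At P_1 = 21.62 and P_2 = 19 and P_3 = 9.8: Q_1 = 1165.408.
∂Q_1/∂P_2 = 10.
ε = (∂Q_1/∂P_2)(P_2/Q_1) = 10 × (19/1165.408) ≈ 0.163.

0.163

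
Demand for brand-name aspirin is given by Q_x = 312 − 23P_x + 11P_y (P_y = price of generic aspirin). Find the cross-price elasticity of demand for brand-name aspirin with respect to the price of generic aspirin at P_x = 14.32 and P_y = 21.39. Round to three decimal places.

1.080

At P_x = 14.32 and P_y = 21.39: Q_x = 217.93.
∂Q_x/∂P_y = 11.
ε = (∂Q_x/∂P_y)(P_y/Q_x) = 11 × (21.39/217.93) ≈ 1.080.
Since ε > 0, brand-name aspirin and generic aspirin are substitutes.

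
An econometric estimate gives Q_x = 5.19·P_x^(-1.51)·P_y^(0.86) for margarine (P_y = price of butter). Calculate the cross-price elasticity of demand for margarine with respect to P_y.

0.86

In a log-linear (constant-elasticity) demand function, the coefficient on the exponent of P_y is the cross-price elasticity.
ε = 0.86. Positive, so margarine and butter are substitutes.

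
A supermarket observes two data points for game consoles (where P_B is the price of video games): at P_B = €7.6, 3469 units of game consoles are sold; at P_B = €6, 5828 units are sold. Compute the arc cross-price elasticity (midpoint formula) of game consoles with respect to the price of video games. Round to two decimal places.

-2.16

ΔQ_A = 5828 − 3469 = 2359; ΔP_B = 6 − 7.6 = -1.6.
Midpoints: Q̄_A = 4648.5, P̄_B = 6.80.
ε = (ΔQ_A/Q̄_A)/(ΔP_B/P̄_B) = (2359/4648.5)/(-1.6/6.80) ≈ -2.16.
ε < 0: game consoles and video games are complements.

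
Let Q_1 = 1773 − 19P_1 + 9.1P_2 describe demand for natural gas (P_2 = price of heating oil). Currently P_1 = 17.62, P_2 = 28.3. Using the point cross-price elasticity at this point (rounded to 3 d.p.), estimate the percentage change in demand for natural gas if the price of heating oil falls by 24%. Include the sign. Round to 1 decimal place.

At P_1 = 17.62, P_2 = 28.3: Q_1 = 1695.75.
∂Q_1/∂P_2 = 9.1.
ε = (∂Q_1/∂P_2)(P_2/Q_1) = 9.1000 × 28.3/1695.75 ≈ 0.152.
%ΔQ_1 ≈ ε × %ΔP_2 = 0.152 × (-24%) = -3.6%.

-3.6%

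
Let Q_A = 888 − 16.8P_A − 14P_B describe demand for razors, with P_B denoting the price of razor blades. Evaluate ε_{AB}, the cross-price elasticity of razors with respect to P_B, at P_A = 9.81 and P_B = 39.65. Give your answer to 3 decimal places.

At P_A = 9.81 and P_B = 39.65: Q_A = 168.092.
∂Q_A/∂P_B = -14.
ε = (∂Q_A/∂P_B)(P_B/Q_A) = -14 × (39.65/168.092) ≈ -3.302.
Since ε < 0, razors and razor blades are complements.

-3.302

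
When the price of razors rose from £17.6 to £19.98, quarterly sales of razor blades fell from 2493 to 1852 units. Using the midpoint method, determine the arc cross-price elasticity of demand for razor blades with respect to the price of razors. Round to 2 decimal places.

ΔQ_A = 1852 − 2493 = -641; ΔP_B = 19.98 − 17.6 = 2.38.
Midpoints: Q̄_A = 2172.5, P̄_B = 18.79.
ε = (ΔQ_A/Q̄_A)/(ΔP_B/P̄_B) = (-641/2172.5)/(2.38/18.79) ≈ -2.33.
ε < 0: razor blades and razors are complements.

-2.33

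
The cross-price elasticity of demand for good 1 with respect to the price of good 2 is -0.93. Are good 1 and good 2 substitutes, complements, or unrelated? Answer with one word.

ε = -0.93 < 0, so a higher price of good 2 lowers demand for good 1: complements.

complements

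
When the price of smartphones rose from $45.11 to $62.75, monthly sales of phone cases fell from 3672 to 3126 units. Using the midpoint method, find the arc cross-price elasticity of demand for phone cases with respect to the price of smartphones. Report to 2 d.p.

-0.49

ΔQ_A = 3126 − 3672 = -546; ΔP_B = 62.75 − 45.11 = 17.64.
Midpoints: Q̄_A = 3399.0, P̄_B = 53.93.
ε = (ΔQ_A/Q̄_A)/(ΔP_B/P̄_B) = (-546/3399.0)/(17.64/53.93) ≈ -0.49.
ε < 0: phone cases and smartphones are complements.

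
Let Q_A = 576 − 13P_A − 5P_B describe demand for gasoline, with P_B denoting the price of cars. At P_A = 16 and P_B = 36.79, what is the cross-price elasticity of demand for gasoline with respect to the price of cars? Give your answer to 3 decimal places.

-0.999

At P_A = 16 and P_B = 36.79: Q_A = 184.05.
∂Q_A/∂P_B = -5.
ε = (∂Q_A/∂P_B)(P_B/Q_A) = -5 × (36.79/184.05) ≈ -0.999.
Since ε < 0, gasoline and cars are complements.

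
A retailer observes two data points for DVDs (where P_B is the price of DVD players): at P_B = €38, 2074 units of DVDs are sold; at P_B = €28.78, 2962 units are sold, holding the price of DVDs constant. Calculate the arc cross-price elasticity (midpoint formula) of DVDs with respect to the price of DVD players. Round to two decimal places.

ΔQ_A = 2962 − 2074 = 888; ΔP_B = 28.78 − 38 = -9.22.
Midpoints: Q̄_A = 2518.0, P̄_B = 33.39.
ε = (ΔQ_A/Q̄_A)/(ΔP_B/P̄_B) = (888/2518.0)/(-9.22/33.39) ≈ -1.28.
ε < 0: DVDs and DVD players are complements.

-1.28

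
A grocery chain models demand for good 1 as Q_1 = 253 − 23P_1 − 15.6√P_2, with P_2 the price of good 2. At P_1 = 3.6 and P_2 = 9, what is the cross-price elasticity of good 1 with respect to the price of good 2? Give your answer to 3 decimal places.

-0.190

At P_1 = 3.6 and P_2 = 9: Q_1 = 123.4.
∂Q_1/∂P_2 = -15.6/(2√P_2) = -15.6/(2√9) = -2.6000.
ε = (∂Q_1/∂P_2)(P_2/Q_1) = -2.6000 × (9/123.4) ≈ -0.190.
ε < 0: complements.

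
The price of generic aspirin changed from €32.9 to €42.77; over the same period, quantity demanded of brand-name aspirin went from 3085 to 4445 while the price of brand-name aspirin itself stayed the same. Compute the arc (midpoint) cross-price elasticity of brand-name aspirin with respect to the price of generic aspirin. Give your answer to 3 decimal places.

1.385

ΔQ_A = 4445 − 3085 = 1360; ΔP_B = 42.77 − 32.9 = 9.87.
Midpoints: Q̄_A = 3765.0, P̄_B = 37.84.
ε = (ΔQ_A/Q̄_A)/(ΔP_B/P̄_B) = (1360/3765.0)/(9.87/37.84) ≈ 1.385.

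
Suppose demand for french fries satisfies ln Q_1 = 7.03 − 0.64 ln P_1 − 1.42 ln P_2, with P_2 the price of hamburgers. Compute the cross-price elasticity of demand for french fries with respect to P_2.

-1.42

In a log-linear (constant-elasticity) demand function, the coefficient on ln P_2 is the cross-price elasticity.
ε = -1.42. Negative, so french fries and hamburgers are complements.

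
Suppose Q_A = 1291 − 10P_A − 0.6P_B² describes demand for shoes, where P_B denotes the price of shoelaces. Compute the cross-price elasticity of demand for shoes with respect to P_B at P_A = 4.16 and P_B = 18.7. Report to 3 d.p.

At P_A = 4.16 and P_B = 18.7: Q_A = 1039.586.
∂Q_A/∂P_B = -1.2P_B = -1.2(18.7) = -22.4400.
ε = (∂Q_A/∂P_B)(P_B/Q_A) = -22.4400 × (18.7/1039.586) ≈ -0.404.
ε < 0: complements.

-0.404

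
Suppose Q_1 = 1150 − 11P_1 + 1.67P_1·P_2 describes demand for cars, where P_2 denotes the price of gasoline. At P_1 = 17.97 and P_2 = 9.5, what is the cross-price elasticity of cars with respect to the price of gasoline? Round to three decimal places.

At P_1 = 17.97 and P_2 = 9.5: Q_1 = 1237.424.
∂Q_1/∂P_2 = 1.67P_1 = 1.67(17.97) = 30.0099.
ε = (∂Q_1/∂P_2)(P_2/Q_1) = 30.0099 × (9.5/1237.424) ≈ 0.230.

0.230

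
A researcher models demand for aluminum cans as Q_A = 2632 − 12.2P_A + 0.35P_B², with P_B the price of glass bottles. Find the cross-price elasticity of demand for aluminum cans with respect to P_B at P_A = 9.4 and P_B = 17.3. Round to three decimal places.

At P_A = 9.4 and P_B = 17.3: Q_A = 2622.072.
∂Q_A/∂P_B = 0.7P_B = 0.7(17.3) = 12.1100.
ε = (∂Q_A/∂P_B)(P_B/Q_A) = 12.1100 × (17.3/2622.072) ≈ 0.080.

0.080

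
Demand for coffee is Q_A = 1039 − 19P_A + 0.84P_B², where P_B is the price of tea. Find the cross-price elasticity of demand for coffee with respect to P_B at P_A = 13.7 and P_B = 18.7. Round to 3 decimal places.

0.548

At P_A = 13.7 and P_B = 18.7: Q_A = 1072.440.
∂Q_A/∂P_B = 1.68P_B = 1.68(18.7) = 31.4160.
ε = (∂Q_A/∂P_B)(P_B/Q_A) = 31.4160 × (18.7/1072.440) ≈ 0.548.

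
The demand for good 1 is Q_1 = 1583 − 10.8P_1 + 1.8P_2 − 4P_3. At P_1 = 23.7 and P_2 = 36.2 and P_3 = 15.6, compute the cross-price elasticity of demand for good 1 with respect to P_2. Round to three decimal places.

At P_1 = 23.7 and P_2 = 36.2 and P_3 = 15.6: Q_1 = 1329.8.
∂Q_1/∂P_2 = 1.8.
ε = (∂Q_1/∂P_2)(P_2/Q_1) = 1.8 × (36.2/1329.8) ≈ 0.049.

0.049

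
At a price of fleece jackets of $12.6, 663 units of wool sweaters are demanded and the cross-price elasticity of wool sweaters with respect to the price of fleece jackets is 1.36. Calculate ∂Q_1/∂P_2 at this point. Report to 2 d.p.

71.56

ε = (∂Q_1/∂P_2)·(P_2/Q_1) ⇒ ∂Q_1/∂P_2 = ε·Q_1/P_2 = 1.36 × 663/12.6 ≈ 71.56.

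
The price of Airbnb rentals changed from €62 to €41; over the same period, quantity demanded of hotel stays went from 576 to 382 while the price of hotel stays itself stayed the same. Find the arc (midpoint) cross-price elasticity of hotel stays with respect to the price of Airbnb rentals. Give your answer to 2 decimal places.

ΔQ_A = 382 − 576 = -194; ΔP_B = 41 − 62 = -21.
Midpoints: Q̄_A = 479.0, P̄_B = 51.50.
ε = (ΔQ_A/Q̄_A)/(ΔP_B/P̄_B) = (-194/479.0)/(-21/51.50) ≈ 0.99.

0.99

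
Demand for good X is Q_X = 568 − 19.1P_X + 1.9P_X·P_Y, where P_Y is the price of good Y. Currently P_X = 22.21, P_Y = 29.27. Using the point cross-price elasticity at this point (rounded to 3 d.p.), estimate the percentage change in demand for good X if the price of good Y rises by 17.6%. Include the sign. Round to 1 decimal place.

15.8%

At P_X = 22.21, P_Y = 29.27: Q_X = 1378.954.
∂Q_X/∂P_Y = 1.9P_X = 42.1990.
ε = (∂Q_X/∂P_Y)(P_Y/Q_X) = 42.1990 × 29.27/1378.954 ≈ 0.896.
%ΔQ_X ≈ ε × %ΔP_Y = 0.896 × (17.6%) = 15.8%.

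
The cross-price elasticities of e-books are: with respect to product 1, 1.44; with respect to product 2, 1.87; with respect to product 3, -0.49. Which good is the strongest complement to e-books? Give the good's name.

product 3

Complements have ε < 0. The most negative value is -0.49 (product 3).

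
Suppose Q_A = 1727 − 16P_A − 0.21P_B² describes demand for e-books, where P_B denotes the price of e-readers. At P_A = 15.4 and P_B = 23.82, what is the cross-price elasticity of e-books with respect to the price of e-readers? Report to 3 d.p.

At P_A = 15.4 and P_B = 23.82: Q_A = 1361.448.
∂Q_A/∂P_B = -0.42P_B = -0.42(23.82) = -10.0044.
ε = (∂Q_A/∂P_B)(P_B/Q_A) = -10.0044 × (23.82/1361.448) ≈ -0.175.
ε < 0: complements.

-0.175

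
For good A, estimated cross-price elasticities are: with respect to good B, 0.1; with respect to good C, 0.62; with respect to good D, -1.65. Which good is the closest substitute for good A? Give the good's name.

good C

Substitutes have ε > 0. Among the positive values, 0.62 (good C) is largest.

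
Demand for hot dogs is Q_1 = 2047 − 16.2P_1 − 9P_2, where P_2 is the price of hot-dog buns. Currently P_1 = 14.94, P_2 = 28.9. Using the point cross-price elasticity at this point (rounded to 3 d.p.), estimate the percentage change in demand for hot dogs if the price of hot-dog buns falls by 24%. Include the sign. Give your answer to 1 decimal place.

At P_1 = 14.94, P_2 = 28.9: Q_1 = 1544.872.
∂Q_1/∂P_2 = -9.
ε = (∂Q_1/∂P_2)(P_2/Q_1) = -9.0000 × 28.9/1544.872 ≈ -0.168.
%ΔQ_1 ≈ ε × %ΔP_2 = -0.168 × (-24%) = 4.0%.

4.0%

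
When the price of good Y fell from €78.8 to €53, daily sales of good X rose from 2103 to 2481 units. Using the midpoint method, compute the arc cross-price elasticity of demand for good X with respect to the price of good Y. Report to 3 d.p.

ΔQ_X = 2481 − 2103 = 378; ΔP_Y = 53 − 78.8 = -25.8.
Midpoints: Q̄_X = 2292.0, P̄_Y = 65.90.
ε = (ΔQ_X/Q̄_X)/(ΔP_Y/P̄_Y) = (378/2292.0)/(-25.8/65.90) ≈ -0.421.
ε < 0: good X and good Y are complements.

-0.421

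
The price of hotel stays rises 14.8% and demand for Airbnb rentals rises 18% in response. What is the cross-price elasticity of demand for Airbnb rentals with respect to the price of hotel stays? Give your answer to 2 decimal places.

1.22

ε = (%ΔQ of Airbnb rentals) / (%ΔP of hotel stays) = (18%) / (14.8%) ≈ 1.22.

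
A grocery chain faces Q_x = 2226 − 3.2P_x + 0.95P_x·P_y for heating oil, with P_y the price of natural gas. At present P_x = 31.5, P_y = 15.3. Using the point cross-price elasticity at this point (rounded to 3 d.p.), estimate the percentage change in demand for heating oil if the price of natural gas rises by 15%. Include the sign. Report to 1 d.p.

At P_x = 31.5, P_y = 15.3: Q_x = 2583.052.
∂Q_x/∂P_y = 0.95P_x = 29.9250.
ε = (∂Q_x/∂P_y)(P_y/Q_x) = 29.9250 × 15.3/2583.052 ≈ 0.177.
%ΔQ_x ≈ ε × %ΔP_y = 0.177 × (15%) = 2.7%.

2.7%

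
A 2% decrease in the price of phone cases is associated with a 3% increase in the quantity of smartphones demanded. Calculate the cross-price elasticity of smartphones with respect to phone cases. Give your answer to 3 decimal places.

ε = (%ΔQ of smartphones) / (%ΔP of phone cases) = (3%) / (-2%) ≈ -1.500.

-1.500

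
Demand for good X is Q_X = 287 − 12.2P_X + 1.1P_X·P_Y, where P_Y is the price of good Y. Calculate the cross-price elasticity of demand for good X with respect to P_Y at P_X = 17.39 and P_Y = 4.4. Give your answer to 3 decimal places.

At P_X = 17.39 and P_Y = 4.4: Q_X = 159.010.
∂Q_X/∂P_Y = 1.1P_X = 1.1(17.39) = 19.1290.
ε = (∂Q_X/∂P_Y)(P_Y/Q_X) = 19.1290 × (4.4/159.010) ≈ 0.529.

0.529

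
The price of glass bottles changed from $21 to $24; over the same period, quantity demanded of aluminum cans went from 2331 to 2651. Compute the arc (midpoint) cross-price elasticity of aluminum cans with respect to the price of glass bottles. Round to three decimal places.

0.963

ΔQ_A = 2651 − 2331 = 320; ΔP_B = 24 − 21 = 3.
Midpoints: Q̄_A = 2491.0, P̄_B = 22.50.
ε = (ΔQ_A/Q̄_A)/(ΔP_B/P̄_B) = (320/2491.0)/(3/22.50) ≈ 0.963.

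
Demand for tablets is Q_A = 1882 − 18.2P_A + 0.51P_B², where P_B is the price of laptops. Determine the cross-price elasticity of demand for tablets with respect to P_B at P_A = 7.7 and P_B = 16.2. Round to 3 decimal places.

At P_A = 7.7 and P_B = 16.2: Q_A = 1875.704.
∂Q_A/∂P_B = 1.02P_B = 1.02(16.2) = 16.5240.
ε = (∂Q_A/∂P_B)(P_B/Q_A) = 16.5240 × (16.2/1875.704) ≈ 0.143.

0.143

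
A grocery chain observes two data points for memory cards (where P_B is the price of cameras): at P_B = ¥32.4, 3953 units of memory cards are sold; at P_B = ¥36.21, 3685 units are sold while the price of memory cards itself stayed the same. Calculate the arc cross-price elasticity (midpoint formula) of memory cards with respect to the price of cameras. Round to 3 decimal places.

ΔQ_A = 3685 − 3953 = -268; ΔP_B = 36.21 − 32.4 = 3.81.
Midpoints: Q̄_A = 3819.0, P̄_B = 34.30.
ε = (ΔQ_A/Q̄_A)/(ΔP_B/P̄_B) = (-268/3819.0)/(3.81/34.30) ≈ -0.632.

-0.632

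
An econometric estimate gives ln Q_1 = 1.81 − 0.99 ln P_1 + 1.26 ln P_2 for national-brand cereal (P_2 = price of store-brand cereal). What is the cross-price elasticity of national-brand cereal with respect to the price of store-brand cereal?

1.26

In a log-linear (constant-elasticity) demand function, the coefficient on ln P_2 is the cross-price elasticity.
ε = 1.26. Positive, so national-brand cereal and store-brand cereal are substitutes.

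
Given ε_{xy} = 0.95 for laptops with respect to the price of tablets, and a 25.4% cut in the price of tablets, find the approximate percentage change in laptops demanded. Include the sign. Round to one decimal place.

%ΔQ ≈ ε × %ΔP of tablets = 0.95 × (-25.4%) = -24.1%.
Demand for laptops falls by about 24.1%.

-24.1%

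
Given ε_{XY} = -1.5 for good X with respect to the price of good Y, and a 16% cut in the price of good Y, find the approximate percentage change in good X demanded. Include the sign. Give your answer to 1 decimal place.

24.0%

%ΔQ ≈ ε × %ΔP of good Y = -1.5 × (-16%) = 24.0%.
Demand for good X rises by about 24.0%.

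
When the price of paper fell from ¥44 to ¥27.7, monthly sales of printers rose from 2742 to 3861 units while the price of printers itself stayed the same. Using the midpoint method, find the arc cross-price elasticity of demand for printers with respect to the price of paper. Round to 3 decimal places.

-0.745

ΔQ_A = 3861 − 2742 = 1119; ΔP_B = 27.7 − 44 = -16.3.
Midpoints: Q̄_A = 3301.5, P̄_B = 35.85.
ε = (ΔQ_A/Q̄_A)/(ΔP_B/P̄_B) = (1119/3301.5)/(-16.3/35.85) ≈ -0.745.
ε < 0: printers and paper are complements.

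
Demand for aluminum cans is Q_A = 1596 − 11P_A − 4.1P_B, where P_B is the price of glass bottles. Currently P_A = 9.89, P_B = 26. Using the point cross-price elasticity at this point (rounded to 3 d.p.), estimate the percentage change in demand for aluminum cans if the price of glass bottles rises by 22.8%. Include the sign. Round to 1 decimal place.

-1.8%

At P_A = 9.89, P_B = 26: Q_A = 1380.61.
∂Q_A/∂P_B = -4.1.
ε = (∂Q_A/∂P_B)(P_B/Q_A) = -4.1000 × 26/1380.61 ≈ -0.077.
%ΔQ_A ≈ ε × %ΔP_B = -0.077 × (22.8%) = -1.8%.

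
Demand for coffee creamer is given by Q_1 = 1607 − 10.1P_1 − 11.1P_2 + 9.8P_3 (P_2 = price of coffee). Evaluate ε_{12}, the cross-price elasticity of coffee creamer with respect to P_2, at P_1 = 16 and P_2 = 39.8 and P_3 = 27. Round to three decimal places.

-0.348

At P_1 = 16 and P_2 = 39.8 and P_3 = 27: Q_1 = 1268.22.
∂Q_1/∂P_2 = -11.1.
ε = (∂Q_1/∂P_2)(P_2/Q_1) = -11.1 × (39.8/1268.22) ≈ -0.348.
Since ε < 0, coffee creamer and coffee are complements.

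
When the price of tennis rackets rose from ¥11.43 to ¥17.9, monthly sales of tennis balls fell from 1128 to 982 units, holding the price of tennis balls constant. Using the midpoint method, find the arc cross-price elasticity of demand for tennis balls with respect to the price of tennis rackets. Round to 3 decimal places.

-0.314

ΔQ_A = 982 − 1128 = -146; ΔP_B = 17.9 − 11.43 = 6.47.
Midpoints: Q̄_A = 1055.0, P̄_B = 14.66.
ε = (ΔQ_A/Q̄_A)/(ΔP_B/P̄_B) = (-146/1055.0)/(6.47/14.66) ≈ -0.314.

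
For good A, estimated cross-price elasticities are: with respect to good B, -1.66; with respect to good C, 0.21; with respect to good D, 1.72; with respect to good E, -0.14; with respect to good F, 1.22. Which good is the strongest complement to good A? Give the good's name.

good B

Complements have ε < 0. The most negative value is -1.66 (good B).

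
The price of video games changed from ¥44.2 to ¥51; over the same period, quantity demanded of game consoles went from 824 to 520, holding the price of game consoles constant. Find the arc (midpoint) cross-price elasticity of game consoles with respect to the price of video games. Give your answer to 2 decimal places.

-3.17

ΔQ_A = 520 − 824 = -304; ΔP_B = 51 − 44.2 = 6.8.
Midpoints: Q̄_A = 672.0, P̄_B = 47.60.
ε = (ΔQ_A/Q̄_A)/(ΔP_B/P̄_B) = (-304/672.0)/(6.8/47.60) ≈ -3.17.
ε < 0: game consoles and video games are complements.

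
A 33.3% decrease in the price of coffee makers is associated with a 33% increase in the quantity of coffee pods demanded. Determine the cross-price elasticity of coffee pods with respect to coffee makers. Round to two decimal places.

-0.99

ε = (%ΔQ of coffee pods) / (%ΔP of coffee makers) = (33%) / (-33.3%) ≈ -0.99.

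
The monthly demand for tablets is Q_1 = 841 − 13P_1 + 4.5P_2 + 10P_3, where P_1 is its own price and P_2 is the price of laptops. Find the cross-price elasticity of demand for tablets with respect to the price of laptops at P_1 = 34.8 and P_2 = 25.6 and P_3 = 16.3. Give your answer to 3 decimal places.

At P_1 = 34.8 and P_2 = 25.6 and P_3 = 16.3: Q_1 = 666.8.
∂Q_1/∂P_2 = 4.5.
ε = (∂Q_1/∂P_2)(P_2/Q_1) = 4.5 × (25.6/666.8) ≈ 0.173.

0.173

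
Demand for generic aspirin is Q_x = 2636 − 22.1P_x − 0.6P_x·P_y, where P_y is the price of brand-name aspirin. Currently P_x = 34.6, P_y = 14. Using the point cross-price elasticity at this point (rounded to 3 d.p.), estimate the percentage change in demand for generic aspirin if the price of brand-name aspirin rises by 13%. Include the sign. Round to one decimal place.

-2.4%

At P_x = 34.6, P_y = 14: Q_x = 1580.7.
∂Q_x/∂P_y = -0.6P_x = -20.7600.
ε = (∂Q_x/∂P_y)(P_y/Q_x) = -20.7600 × 14/1580.7 ≈ -0.184.
%ΔQ_x ≈ ε × %ΔP_y = -0.184 × (13%) = -2.4%.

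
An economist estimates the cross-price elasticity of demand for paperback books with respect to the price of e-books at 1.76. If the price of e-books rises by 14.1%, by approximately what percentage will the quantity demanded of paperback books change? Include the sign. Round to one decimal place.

24.8%

%ΔQ ≈ ε × %ΔP of e-books = 1.76 × (14.1%) = 24.8%.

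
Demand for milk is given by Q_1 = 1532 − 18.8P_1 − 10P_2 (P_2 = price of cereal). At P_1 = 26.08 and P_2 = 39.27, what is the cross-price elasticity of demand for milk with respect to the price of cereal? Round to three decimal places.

-0.605

At P_1 = 26.08 and P_2 = 39.27: Q_1 = 648.996.
∂Q_1/∂P_2 = -10.
ε = (∂Q_1/∂P_2)(P_2/Q_1) = -10 × (39.27/648.996) ≈ -0.605.
Since ε < 0, milk and cereal are complements.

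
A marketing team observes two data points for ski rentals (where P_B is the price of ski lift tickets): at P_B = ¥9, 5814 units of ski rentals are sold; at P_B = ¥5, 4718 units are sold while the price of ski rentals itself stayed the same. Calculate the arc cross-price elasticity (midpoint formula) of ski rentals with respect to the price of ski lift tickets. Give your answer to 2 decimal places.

ΔQ_A = 4718 − 5814 = -1096; ΔP_B = 5 − 9 = -4.
Midpoints: Q̄_A = 5266.0, P̄_B = 7.00.
ε = (ΔQ_A/Q̄_A)/(ΔP_B/P̄_B) = (-1096/5266.0)/(-4/7.00) ≈ 0.36.

0.36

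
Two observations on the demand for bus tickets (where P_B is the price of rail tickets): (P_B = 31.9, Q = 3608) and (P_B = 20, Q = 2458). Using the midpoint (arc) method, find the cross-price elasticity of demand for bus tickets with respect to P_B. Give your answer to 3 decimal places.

0.827

ΔQ_A = 2458 − 3608 = -1150; ΔP_B = 20 − 31.9 = -11.9.
Midpoints: Q̄_A = 3033.0, P̄_B = 25.95.
ε = (ΔQ_A/Q̄_A)/(ΔP_B/P̄_B) = (-1150/3033.0)/(-11.9/25.95) ≈ 0.827.
ε > 0: bus tickets and rail tickets are substitutes.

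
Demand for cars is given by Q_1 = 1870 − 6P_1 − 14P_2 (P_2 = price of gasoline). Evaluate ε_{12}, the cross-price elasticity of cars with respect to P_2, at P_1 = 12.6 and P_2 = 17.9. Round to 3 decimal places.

At P_1 = 12.6 and P_2 = 17.9: Q_1 = 1543.8.
∂Q_1/∂P_2 = -14.
ε = (∂Q_1/∂P_2)(P_2/Q_1) = -14 × (17.9/1543.8) ≈ -0.162.
Since ε < 0, cars and gasoline are complements.

-0.162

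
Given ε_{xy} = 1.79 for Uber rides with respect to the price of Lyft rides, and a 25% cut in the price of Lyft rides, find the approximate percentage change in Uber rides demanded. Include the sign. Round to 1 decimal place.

%ΔQ ≈ ε × %ΔP of Lyft rides = 1.79 × (-25%) = -44.8%.
Demand for Uber rides falls by about 44.8%.

-44.8%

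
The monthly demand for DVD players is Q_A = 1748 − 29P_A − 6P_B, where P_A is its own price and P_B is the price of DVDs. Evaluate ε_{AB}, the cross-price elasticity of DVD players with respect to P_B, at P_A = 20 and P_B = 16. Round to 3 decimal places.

-0.090

At P_A = 20 and P_B = 16: Q_A = 1072.
∂Q_A/∂P_B = -6.
ε = (∂Q_A/∂P_B)(P_B/Q_A) = -6 × (16/1072) ≈ -0.090.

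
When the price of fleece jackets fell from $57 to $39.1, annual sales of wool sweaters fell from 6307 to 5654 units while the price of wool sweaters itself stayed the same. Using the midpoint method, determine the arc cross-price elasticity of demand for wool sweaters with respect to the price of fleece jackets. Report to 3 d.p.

0.293

ΔQ_A = 5654 − 6307 = -653; ΔP_B = 39.1 − 57 = -17.9.
Midpoints: Q̄_A = 5980.5, P̄_B = 48.05.
ε = (ΔQ_A/Q̄_A)/(ΔP_B/P̄_B) = (-653/5980.5)/(-17.9/48.05) ≈ 0.293.
ε > 0: wool sweaters and fleece jackets are substitutes.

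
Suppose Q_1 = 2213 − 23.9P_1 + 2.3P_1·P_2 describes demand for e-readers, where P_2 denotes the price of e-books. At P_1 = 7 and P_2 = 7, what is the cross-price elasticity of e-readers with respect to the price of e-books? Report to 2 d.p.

At P_1 = 7 and P_2 = 7: Q_1 = 2158.4.
∂Q_1/∂P_2 = 2.3P_1 = 2.3(7) = 16.1000.
ε = (∂Q_1/∂P_2)(P_2/Q_1) = 16.1000 × (7/2158.4) ≈ 0.05.
ε > 0: substitutes.

0.05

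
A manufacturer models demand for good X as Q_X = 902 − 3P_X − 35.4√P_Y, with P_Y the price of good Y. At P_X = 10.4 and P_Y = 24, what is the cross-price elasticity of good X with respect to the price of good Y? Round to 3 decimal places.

-0.124

At P_X = 10.4 and P_Y = 24: Q_X = 697.376.
∂Q_X/∂P_Y = -35.4/(2√P_Y) = -35.4/(2√24) = -3.6130.
ε = (∂Q_X/∂P_Y)(P_Y/Q_X) = -3.6130 × (24/697.376) ≈ -0.124.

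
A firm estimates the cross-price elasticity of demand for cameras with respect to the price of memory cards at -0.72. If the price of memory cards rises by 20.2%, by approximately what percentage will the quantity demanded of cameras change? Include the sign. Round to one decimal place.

%ΔQ ≈ ε × %ΔP of memory cards = -0.72 × (20.2%) = -14.5%.
Demand for cameras falls by about 14.5%.

-14.5%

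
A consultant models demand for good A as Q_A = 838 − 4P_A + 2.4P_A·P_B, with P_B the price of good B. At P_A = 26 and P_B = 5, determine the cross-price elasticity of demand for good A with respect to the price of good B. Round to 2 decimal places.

At P_A = 26 and P_B = 5: Q_A = 1046.
∂Q_A/∂P_B = 2.4P_A = 2.4(26) = 62.4000.
ε = (∂Q_A/∂P_B)(P_B/Q_A) = 62.4000 × (5/1046) ≈ 0.30.

0.30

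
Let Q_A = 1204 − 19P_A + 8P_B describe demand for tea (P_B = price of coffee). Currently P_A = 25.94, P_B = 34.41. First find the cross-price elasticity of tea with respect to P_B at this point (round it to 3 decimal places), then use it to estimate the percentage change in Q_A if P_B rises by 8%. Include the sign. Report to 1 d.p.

At P_A = 25.94, P_B = 34.41: Q_A = 986.42.
∂Q_A/∂P_B = 8.
ε = (∂Q_A/∂P_B)(P_B/Q_A) = 8.0000 × 34.41/986.42 ≈ 0.279.
%ΔQ_A ≈ ε × %ΔP_B = 0.279 × (8%) = 2.2%.

2.2%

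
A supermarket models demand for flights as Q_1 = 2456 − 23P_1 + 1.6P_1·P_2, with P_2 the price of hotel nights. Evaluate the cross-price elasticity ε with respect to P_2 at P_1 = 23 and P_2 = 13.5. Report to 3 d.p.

At P_1 = 23 and P_2 = 13.5: Q_1 = 2423.8.
∂Q_1/∂P_2 = 1.6P_1 = 1.6(23) = 36.8000.
ε = (∂Q_1/∂P_2)(P_2/Q_1) = 36.8000 × (13.5/2423.8) ≈ 0.205.
ε > 0: substitutes.

0.205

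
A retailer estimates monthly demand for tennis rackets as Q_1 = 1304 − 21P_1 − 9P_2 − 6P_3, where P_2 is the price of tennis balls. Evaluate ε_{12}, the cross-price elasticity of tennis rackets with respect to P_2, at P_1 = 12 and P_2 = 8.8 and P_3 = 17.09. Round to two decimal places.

At P_1 = 12 and P_2 = 8.8 and P_3 = 17.09: Q_1 = 870.26.
∂Q_1/∂P_2 = -9.
ε = (∂Q_1/∂P_2)(P_2/Q_1) = -9 × (8.8/870.26) ≈ -0.09.

-0.09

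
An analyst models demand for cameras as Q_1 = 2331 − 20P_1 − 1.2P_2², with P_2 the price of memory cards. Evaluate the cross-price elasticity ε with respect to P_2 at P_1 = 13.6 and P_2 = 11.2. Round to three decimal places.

At P_1 = 13.6 and P_2 = 11.2: Q_1 = 1908.472.
∂Q_1/∂P_2 = -2.4P_2 = -2.4(11.2) = -26.8800.
ε = (∂Q_1/∂P_2)(P_2/Q_1) = -26.8800 × (11.2/1908.472) ≈ -0.158.

-0.158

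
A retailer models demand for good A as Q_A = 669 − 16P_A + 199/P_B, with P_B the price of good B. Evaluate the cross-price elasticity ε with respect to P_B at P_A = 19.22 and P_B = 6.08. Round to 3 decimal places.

At P_A = 19.22 and P_B = 6.08: Q_A = 394.210.
∂Q_A/∂P_B = −199/P_B² = -5.3833.
ε = (∂Q_A/∂P_B)(P_B/Q_A) = -5.3833 × (6.08/394.210) ≈ -0.083.

-0.083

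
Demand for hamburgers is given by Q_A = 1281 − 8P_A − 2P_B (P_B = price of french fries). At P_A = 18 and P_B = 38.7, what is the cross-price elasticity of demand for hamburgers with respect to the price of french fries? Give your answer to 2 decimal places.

-0.07

At P_A = 18 and P_B = 38.7: Q_A = 1059.6.
∂Q_A/∂P_B = -2.
ε = (∂Q_A/∂P_B)(P_B/Q_A) = -2 × (38.7/1059.6) ≈ -0.07.
Since ε < 0, hamburgers and french fries are complements.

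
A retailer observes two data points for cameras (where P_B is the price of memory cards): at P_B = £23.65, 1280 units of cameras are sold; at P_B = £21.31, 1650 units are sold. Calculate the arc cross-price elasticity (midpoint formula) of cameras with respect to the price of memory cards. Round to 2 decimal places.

ΔQ_A = 1650 − 1280 = 370; ΔP_B = 21.31 − 23.65 = -2.34.
Midpoints: Q̄_A = 1465.0, P̄_B = 22.48.
ε = (ΔQ_A/Q̄_A)/(ΔP_B/P̄_B) = (370/1465.0)/(-2.34/22.48) ≈ -2.43.

-2.43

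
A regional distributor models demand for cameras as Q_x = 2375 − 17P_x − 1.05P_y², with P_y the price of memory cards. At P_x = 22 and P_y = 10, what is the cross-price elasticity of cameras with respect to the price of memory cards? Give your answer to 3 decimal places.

At P_x = 22 and P_y = 10: Q_x = 1896.
∂Q_x/∂P_y = -2.1P_y = -2.1(10) = -21.0000.
ε = (∂Q_x/∂P_y)(P_y/Q_x) = -21.0000 × (10/1896) ≈ -0.111.

-0.111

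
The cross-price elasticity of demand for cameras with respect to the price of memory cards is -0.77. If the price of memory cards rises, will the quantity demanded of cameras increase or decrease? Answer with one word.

ε < 0 and the price of memory cards rises, so the quantity of cameras moves in the opposite direction: it decreases.

decrease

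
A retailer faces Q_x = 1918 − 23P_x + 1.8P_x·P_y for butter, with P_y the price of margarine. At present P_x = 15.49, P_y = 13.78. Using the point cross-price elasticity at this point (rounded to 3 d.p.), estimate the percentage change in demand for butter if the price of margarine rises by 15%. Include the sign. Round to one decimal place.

3.0%

At P_x = 15.49, P_y = 13.78: Q_x = 1945.944.
∂Q_x/∂P_y = 1.8P_x = 27.8820.
ε = (∂Q_x/∂P_y)(P_y/Q_x) = 27.8820 × 13.78/1945.944 ≈ 0.197.
%ΔQ_x ≈ ε × %ΔP_y = 0.197 × (15%) = 3.0%.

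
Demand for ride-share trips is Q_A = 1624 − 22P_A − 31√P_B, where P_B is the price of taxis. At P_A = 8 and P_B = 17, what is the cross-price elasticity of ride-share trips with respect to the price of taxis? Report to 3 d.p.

-0.048

At P_A = 8 and P_B = 17: Q_A = 1320.184.
∂Q_A/∂P_B = -31/(2√P_B) = -31/(2√17) = -3.7593.
ε = (∂Q_A/∂P_B)(P_B/Q_A) = -3.7593 × (17/1320.184) ≈ -0.048.
ε < 0: complements.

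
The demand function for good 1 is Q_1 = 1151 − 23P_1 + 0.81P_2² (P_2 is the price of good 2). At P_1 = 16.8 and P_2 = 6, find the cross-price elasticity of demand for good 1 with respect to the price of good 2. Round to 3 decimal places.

At P_1 = 16.8 and P_2 = 6: Q_1 = 793.76.
∂Q_1/∂P_2 = 1.62P_2 = 1.62(6) = 9.7200.
ε = (∂Q_1/∂P_2)(P_2/Q_1) = 9.7200 × (6/793.76) ≈ 0.073.

0.073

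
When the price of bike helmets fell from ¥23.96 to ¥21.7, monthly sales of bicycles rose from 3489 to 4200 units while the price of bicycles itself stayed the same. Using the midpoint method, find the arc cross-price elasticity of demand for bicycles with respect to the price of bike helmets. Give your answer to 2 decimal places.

-1.87

ΔQ_A = 4200 − 3489 = 711; ΔP_B = 21.7 − 23.96 = -2.26.
Midpoints: Q̄_A = 3844.5, P̄_B = 22.83.
ε = (ΔQ_A/Q̄_A)/(ΔP_B/P̄_B) = (711/3844.5)/(-2.26/22.83) ≈ -1.87.
ε < 0: bicycles and bike helmets are complements.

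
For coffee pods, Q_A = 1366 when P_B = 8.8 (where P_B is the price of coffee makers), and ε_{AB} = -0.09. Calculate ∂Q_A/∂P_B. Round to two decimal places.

-13.97

ε = (∂Q_A/∂P_B)·(P_B/Q_A) ⇒ ∂Q_A/∂P_B = ε·Q_A/P_B = -0.09 × 1366/8.8 ≈ -13.97.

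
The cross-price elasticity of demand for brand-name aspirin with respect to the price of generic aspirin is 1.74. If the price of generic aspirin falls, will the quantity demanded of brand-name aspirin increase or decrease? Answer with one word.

decrease

ε > 0 and the price of generic aspirin falls, so the quantity of brand-name aspirin moves in the same direction: it decreases.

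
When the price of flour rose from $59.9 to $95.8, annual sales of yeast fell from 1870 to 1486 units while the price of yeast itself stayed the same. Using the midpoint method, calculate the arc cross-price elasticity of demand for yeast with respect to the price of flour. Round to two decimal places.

-0.50

ΔQ_A = 1486 − 1870 = -384; ΔP_B = 95.8 − 59.9 = 35.9.
Midpoints: Q̄_A = 1678.0, P̄_B = 77.85.
ε = (ΔQ_A/Q̄_A)/(ΔP_B/P̄_B) = (-384/1678.0)/(35.9/77.85) ≈ -0.50.
ε < 0: yeast and flour are complements.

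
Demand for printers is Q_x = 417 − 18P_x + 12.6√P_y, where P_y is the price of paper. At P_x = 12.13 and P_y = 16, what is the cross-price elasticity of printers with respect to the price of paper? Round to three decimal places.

At P_x = 12.13 and P_y = 16: Q_x = 249.06.
∂Q_x/∂P_y = 12.6/(2√P_y) = 12.6/(2√16) = 1.5750.
ε = (∂Q_x/∂P_y)(P_y/Q_x) = 1.5750 × (16/249.06) ≈ 0.101.

0.101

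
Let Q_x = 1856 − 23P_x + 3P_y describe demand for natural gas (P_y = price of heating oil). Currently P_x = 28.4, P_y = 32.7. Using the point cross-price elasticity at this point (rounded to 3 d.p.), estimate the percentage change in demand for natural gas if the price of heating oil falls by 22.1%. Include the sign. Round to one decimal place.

-1.7%

At P_x = 28.4, P_y = 32.7: Q_x = 1300.9.
∂Q_x/∂P_y = 3.
ε = (∂Q_x/∂P_y)(P_y/Q_x) = 3.0000 × 32.7/1300.9 ≈ 0.075.
%ΔQ_x ≈ ε × %ΔP_y = 0.075 × (-22.1%) = -1.7%.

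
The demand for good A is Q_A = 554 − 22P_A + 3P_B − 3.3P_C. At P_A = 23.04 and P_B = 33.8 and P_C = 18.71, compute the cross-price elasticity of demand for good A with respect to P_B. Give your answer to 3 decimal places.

1.169

At P_A = 23.04 and P_B = 33.8 and P_C = 18.71: Q_A = 86.777.
∂Q_A/∂P_B = 3.
ε = (∂Q_A/∂P_B)(P_B/Q_A) = 3 × (33.8/86.777) ≈ 1.169.
Since ε > 0, good A and good B are substitutes.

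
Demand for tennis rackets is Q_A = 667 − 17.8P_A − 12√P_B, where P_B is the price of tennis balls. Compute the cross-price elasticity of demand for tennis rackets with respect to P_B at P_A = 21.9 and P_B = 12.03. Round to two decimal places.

At P_A = 21.9 and P_B = 12.03: Q_A = 235.559.
∂Q_A/∂P_B = -12/(2√P_B) = -12/(2√12.03) = -1.7299.
ε = (∂Q_A/∂P_B)(P_B/Q_A) = -1.7299 × (12.03/235.559) ≈ -0.09.
ε < 0: complements.

-0.09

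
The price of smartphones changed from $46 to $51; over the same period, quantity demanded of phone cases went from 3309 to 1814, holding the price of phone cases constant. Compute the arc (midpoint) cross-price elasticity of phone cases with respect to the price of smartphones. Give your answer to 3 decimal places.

ΔQ_A = 1814 − 3309 = -1495; ΔP_B = 51 − 46 = 5.
Midpoints: Q̄_A = 2561.5, P̄_B = 48.50.
ε = (ΔQ_A/Q̄_A)/(ΔP_B/P̄_B) = (-1495/2561.5)/(5/48.50) ≈ -5.661.

-5.661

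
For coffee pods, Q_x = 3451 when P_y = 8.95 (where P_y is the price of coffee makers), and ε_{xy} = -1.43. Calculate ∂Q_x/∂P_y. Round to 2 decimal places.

-551.39

ε = (∂Q_x/∂P_y)·(P_y/Q_x) ⇒ ∂Q_x/∂P_y = ε·Q_x/P_y = -1.43 × 3451/8.95 ≈ -551.39.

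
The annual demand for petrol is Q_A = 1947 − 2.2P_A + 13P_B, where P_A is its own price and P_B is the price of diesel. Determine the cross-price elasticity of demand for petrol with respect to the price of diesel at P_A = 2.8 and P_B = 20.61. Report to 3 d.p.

At P_A = 2.8 and P_B = 20.61: Q_A = 2208.77.
∂Q_A/∂P_B = 13.
ε = (∂Q_A/∂P_B)(P_B/Q_A) = 13 × (20.61/2208.77) ≈ 0.121.
Since ε > 0, petrol and diesel are substitutes.

0.121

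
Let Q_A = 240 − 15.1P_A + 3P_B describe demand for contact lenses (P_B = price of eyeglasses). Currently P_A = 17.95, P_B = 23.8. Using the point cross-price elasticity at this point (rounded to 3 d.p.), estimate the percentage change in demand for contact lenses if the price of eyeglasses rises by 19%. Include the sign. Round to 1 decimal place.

At P_A = 17.95, P_B = 23.8: Q_A = 40.355.
∂Q_A/∂P_B = 3.
ε = (∂Q_A/∂P_B)(P_B/Q_A) = 3.0000 × 23.8/40.355 ≈ 1.769.
%ΔQ_A ≈ ε × %ΔP_B = 1.769 × (19%) = 33.6%.

33.6%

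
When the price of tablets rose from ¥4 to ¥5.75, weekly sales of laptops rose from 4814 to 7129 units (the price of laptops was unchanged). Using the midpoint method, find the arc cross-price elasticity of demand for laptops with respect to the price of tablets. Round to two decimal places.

ΔQ_A = 7129 − 4814 = 2315; ΔP_B = 5.75 − 4 = 1.75.
Midpoints: Q̄_A = 5971.5, P̄_B = 4.88.
ε = (ΔQ_A/Q̄_A)/(ΔP_B/P̄_B) = (2315/5971.5)/(1.75/4.88) ≈ 1.08.

1.08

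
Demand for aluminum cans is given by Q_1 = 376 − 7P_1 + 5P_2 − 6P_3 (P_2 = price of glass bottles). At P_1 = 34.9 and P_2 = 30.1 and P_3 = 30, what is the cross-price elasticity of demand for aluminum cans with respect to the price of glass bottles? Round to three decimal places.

At P_1 = 34.9 and P_2 = 30.1 and P_3 = 30: Q_1 = 102.2.
∂Q_1/∂P_2 = 5.
ε = (∂Q_1/∂P_2)(P_2/Q_1) = 5 × (30.1/102.2) ≈ 1.473.

1.473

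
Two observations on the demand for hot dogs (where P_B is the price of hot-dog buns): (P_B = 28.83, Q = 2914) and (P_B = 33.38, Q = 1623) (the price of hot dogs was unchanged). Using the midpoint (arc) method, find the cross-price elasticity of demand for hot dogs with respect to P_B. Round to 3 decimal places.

ΔQ_A = 1623 − 2914 = -1291; ΔP_B = 33.38 − 28.83 = 4.55.
Midpoints: Q̄_A = 2268.5, P̄_B = 31.11.
ε = (ΔQ_A/Q̄_A)/(ΔP_B/P̄_B) = (-1291/2268.5)/(4.55/31.11) ≈ -3.891.

-3.891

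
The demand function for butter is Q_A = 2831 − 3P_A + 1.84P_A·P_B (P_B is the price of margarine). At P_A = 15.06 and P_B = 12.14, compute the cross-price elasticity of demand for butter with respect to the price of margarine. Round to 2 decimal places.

0.11

At P_A = 15.06 and P_B = 12.14: Q_A = 3122.224.
∂Q_A/∂P_B = 1.84P_A = 1.84(15.06) = 27.7104.
ε = (∂Q_A/∂P_B)(P_B/Q_A) = 27.7104 × (12.14/3122.224) ≈ 0.11.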